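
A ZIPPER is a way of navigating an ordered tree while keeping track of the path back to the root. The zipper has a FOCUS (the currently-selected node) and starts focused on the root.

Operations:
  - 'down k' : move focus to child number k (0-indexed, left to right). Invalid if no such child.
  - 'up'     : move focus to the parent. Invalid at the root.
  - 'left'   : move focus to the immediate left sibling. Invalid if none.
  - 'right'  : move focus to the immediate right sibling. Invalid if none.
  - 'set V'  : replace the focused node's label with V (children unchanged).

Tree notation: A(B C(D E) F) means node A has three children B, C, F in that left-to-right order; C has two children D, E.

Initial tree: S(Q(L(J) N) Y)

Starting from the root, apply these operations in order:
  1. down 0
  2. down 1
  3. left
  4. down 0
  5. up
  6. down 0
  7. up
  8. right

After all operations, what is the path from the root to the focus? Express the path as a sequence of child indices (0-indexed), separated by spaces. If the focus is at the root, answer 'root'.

Step 1 (down 0): focus=Q path=0 depth=1 children=['L', 'N'] left=[] right=['Y'] parent=S
Step 2 (down 1): focus=N path=0/1 depth=2 children=[] left=['L'] right=[] parent=Q
Step 3 (left): focus=L path=0/0 depth=2 children=['J'] left=[] right=['N'] parent=Q
Step 4 (down 0): focus=J path=0/0/0 depth=3 children=[] left=[] right=[] parent=L
Step 5 (up): focus=L path=0/0 depth=2 children=['J'] left=[] right=['N'] parent=Q
Step 6 (down 0): focus=J path=0/0/0 depth=3 children=[] left=[] right=[] parent=L
Step 7 (up): focus=L path=0/0 depth=2 children=['J'] left=[] right=['N'] parent=Q
Step 8 (right): focus=N path=0/1 depth=2 children=[] left=['L'] right=[] parent=Q

Answer: 0 1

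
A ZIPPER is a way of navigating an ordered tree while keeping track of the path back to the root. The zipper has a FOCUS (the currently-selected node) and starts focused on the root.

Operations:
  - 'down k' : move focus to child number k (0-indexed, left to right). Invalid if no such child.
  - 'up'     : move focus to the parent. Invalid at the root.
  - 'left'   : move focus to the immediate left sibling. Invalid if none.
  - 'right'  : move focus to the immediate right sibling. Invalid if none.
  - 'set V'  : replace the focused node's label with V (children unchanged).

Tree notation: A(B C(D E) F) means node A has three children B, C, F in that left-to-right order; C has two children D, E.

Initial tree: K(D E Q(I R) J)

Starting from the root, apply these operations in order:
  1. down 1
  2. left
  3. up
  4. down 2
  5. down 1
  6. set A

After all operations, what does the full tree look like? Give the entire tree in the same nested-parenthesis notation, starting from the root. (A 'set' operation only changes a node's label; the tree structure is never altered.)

Step 1 (down 1): focus=E path=1 depth=1 children=[] left=['D'] right=['Q', 'J'] parent=K
Step 2 (left): focus=D path=0 depth=1 children=[] left=[] right=['E', 'Q', 'J'] parent=K
Step 3 (up): focus=K path=root depth=0 children=['D', 'E', 'Q', 'J'] (at root)
Step 4 (down 2): focus=Q path=2 depth=1 children=['I', 'R'] left=['D', 'E'] right=['J'] parent=K
Step 5 (down 1): focus=R path=2/1 depth=2 children=[] left=['I'] right=[] parent=Q
Step 6 (set A): focus=A path=2/1 depth=2 children=[] left=['I'] right=[] parent=Q

Answer: K(D E Q(I A) J)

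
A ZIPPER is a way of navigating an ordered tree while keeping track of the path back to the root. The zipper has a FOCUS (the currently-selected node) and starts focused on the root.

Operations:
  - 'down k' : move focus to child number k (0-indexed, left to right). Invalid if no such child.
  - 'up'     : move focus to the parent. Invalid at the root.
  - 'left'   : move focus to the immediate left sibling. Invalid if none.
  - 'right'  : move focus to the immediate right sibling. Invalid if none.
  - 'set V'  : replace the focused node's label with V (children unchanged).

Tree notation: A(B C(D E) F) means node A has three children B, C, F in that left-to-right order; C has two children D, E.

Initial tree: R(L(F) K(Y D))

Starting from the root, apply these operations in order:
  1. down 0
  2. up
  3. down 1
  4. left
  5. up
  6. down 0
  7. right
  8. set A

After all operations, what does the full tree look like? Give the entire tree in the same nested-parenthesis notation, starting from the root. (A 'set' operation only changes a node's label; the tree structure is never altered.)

Step 1 (down 0): focus=L path=0 depth=1 children=['F'] left=[] right=['K'] parent=R
Step 2 (up): focus=R path=root depth=0 children=['L', 'K'] (at root)
Step 3 (down 1): focus=K path=1 depth=1 children=['Y', 'D'] left=['L'] right=[] parent=R
Step 4 (left): focus=L path=0 depth=1 children=['F'] left=[] right=['K'] parent=R
Step 5 (up): focus=R path=root depth=0 children=['L', 'K'] (at root)
Step 6 (down 0): focus=L path=0 depth=1 children=['F'] left=[] right=['K'] parent=R
Step 7 (right): focus=K path=1 depth=1 children=['Y', 'D'] left=['L'] right=[] parent=R
Step 8 (set A): focus=A path=1 depth=1 children=['Y', 'D'] left=['L'] right=[] parent=R

Answer: R(L(F) A(Y D))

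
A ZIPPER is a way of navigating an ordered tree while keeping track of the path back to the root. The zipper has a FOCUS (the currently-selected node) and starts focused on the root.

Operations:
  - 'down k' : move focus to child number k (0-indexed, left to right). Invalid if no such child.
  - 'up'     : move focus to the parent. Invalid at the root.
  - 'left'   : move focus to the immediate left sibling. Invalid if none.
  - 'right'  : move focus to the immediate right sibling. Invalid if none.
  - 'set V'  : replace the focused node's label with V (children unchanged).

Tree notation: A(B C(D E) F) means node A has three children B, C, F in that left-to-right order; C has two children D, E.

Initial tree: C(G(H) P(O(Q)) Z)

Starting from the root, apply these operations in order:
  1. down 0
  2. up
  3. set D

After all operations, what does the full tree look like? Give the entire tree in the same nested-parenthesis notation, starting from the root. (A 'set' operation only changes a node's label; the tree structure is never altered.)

Answer: D(G(H) P(O(Q)) Z)

Derivation:
Step 1 (down 0): focus=G path=0 depth=1 children=['H'] left=[] right=['P', 'Z'] parent=C
Step 2 (up): focus=C path=root depth=0 children=['G', 'P', 'Z'] (at root)
Step 3 (set D): focus=D path=root depth=0 children=['G', 'P', 'Z'] (at root)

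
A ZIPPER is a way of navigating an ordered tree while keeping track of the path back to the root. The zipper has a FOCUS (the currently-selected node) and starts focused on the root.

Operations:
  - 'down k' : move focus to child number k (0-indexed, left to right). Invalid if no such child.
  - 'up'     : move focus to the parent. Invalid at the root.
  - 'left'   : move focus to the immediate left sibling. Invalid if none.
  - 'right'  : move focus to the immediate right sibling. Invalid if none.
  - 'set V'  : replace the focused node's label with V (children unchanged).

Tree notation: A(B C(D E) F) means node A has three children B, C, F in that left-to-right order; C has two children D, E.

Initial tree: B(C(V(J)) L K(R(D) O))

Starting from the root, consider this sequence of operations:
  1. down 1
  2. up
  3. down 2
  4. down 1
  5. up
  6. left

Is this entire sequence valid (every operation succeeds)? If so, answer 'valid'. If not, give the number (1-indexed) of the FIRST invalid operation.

Step 1 (down 1): focus=L path=1 depth=1 children=[] left=['C'] right=['K'] parent=B
Step 2 (up): focus=B path=root depth=0 children=['C', 'L', 'K'] (at root)
Step 3 (down 2): focus=K path=2 depth=1 children=['R', 'O'] left=['C', 'L'] right=[] parent=B
Step 4 (down 1): focus=O path=2/1 depth=2 children=[] left=['R'] right=[] parent=K
Step 5 (up): focus=K path=2 depth=1 children=['R', 'O'] left=['C', 'L'] right=[] parent=B
Step 6 (left): focus=L path=1 depth=1 children=[] left=['C'] right=['K'] parent=B

Answer: valid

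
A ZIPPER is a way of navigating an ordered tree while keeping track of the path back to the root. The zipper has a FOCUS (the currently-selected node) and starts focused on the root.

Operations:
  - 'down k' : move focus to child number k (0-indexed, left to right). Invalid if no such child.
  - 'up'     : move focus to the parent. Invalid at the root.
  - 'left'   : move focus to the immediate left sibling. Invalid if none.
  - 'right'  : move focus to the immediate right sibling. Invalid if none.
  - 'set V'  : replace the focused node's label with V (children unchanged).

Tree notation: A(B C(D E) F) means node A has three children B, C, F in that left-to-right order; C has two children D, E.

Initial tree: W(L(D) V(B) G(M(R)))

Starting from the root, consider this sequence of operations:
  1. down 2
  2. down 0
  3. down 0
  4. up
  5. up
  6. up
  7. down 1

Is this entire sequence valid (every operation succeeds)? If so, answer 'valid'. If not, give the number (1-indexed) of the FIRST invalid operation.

Answer: valid

Derivation:
Step 1 (down 2): focus=G path=2 depth=1 children=['M'] left=['L', 'V'] right=[] parent=W
Step 2 (down 0): focus=M path=2/0 depth=2 children=['R'] left=[] right=[] parent=G
Step 3 (down 0): focus=R path=2/0/0 depth=3 children=[] left=[] right=[] parent=M
Step 4 (up): focus=M path=2/0 depth=2 children=['R'] left=[] right=[] parent=G
Step 5 (up): focus=G path=2 depth=1 children=['M'] left=['L', 'V'] right=[] parent=W
Step 6 (up): focus=W path=root depth=0 children=['L', 'V', 'G'] (at root)
Step 7 (down 1): focus=V path=1 depth=1 children=['B'] left=['L'] right=['G'] parent=W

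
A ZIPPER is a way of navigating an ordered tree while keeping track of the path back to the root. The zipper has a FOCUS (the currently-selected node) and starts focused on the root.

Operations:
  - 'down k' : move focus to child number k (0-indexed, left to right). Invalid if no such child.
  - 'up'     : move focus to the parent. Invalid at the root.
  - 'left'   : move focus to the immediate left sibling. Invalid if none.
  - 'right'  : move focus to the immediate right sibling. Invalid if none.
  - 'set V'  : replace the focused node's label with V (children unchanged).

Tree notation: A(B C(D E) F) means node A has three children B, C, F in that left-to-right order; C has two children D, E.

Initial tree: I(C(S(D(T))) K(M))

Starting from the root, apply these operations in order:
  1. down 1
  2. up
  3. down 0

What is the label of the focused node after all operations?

Answer: C

Derivation:
Step 1 (down 1): focus=K path=1 depth=1 children=['M'] left=['C'] right=[] parent=I
Step 2 (up): focus=I path=root depth=0 children=['C', 'K'] (at root)
Step 3 (down 0): focus=C path=0 depth=1 children=['S'] left=[] right=['K'] parent=I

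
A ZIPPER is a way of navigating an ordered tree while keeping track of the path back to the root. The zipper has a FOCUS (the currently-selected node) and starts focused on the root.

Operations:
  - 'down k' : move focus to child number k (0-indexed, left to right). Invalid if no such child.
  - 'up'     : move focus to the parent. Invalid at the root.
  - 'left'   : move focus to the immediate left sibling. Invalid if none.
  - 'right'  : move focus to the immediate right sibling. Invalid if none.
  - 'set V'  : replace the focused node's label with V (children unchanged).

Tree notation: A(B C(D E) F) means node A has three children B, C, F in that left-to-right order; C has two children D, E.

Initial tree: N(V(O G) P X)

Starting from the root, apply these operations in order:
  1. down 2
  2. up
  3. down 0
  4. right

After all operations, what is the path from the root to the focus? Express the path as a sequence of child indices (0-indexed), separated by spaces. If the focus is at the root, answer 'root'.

Answer: 1

Derivation:
Step 1 (down 2): focus=X path=2 depth=1 children=[] left=['V', 'P'] right=[] parent=N
Step 2 (up): focus=N path=root depth=0 children=['V', 'P', 'X'] (at root)
Step 3 (down 0): focus=V path=0 depth=1 children=['O', 'G'] left=[] right=['P', 'X'] parent=N
Step 4 (right): focus=P path=1 depth=1 children=[] left=['V'] right=['X'] parent=N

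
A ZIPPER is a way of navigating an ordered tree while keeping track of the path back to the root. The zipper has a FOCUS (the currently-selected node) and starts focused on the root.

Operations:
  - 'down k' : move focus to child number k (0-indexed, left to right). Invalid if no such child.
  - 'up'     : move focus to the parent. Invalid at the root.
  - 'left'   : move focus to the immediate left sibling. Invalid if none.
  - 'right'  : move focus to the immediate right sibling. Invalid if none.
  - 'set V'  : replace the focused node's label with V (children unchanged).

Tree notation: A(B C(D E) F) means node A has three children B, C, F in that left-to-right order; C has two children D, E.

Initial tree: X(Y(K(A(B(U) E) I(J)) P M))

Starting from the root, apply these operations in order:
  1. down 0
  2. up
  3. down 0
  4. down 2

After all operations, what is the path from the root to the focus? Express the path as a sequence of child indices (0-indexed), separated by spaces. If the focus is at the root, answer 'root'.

Step 1 (down 0): focus=Y path=0 depth=1 children=['K', 'P', 'M'] left=[] right=[] parent=X
Step 2 (up): focus=X path=root depth=0 children=['Y'] (at root)
Step 3 (down 0): focus=Y path=0 depth=1 children=['K', 'P', 'M'] left=[] right=[] parent=X
Step 4 (down 2): focus=M path=0/2 depth=2 children=[] left=['K', 'P'] right=[] parent=Y

Answer: 0 2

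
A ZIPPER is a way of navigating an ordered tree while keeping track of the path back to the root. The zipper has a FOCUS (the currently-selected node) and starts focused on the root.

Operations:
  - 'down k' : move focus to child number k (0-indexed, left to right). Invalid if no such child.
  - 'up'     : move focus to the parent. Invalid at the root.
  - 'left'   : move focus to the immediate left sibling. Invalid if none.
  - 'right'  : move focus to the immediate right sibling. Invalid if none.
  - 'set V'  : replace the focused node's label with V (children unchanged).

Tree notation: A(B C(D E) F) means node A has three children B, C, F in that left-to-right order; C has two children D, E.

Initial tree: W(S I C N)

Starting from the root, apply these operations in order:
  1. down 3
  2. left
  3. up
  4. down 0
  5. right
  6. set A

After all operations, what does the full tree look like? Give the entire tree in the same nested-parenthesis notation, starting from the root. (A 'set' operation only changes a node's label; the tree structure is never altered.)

Answer: W(S A C N)

Derivation:
Step 1 (down 3): focus=N path=3 depth=1 children=[] left=['S', 'I', 'C'] right=[] parent=W
Step 2 (left): focus=C path=2 depth=1 children=[] left=['S', 'I'] right=['N'] parent=W
Step 3 (up): focus=W path=root depth=0 children=['S', 'I', 'C', 'N'] (at root)
Step 4 (down 0): focus=S path=0 depth=1 children=[] left=[] right=['I', 'C', 'N'] parent=W
Step 5 (right): focus=I path=1 depth=1 children=[] left=['S'] right=['C', 'N'] parent=W
Step 6 (set A): focus=A path=1 depth=1 children=[] left=['S'] right=['C', 'N'] parent=W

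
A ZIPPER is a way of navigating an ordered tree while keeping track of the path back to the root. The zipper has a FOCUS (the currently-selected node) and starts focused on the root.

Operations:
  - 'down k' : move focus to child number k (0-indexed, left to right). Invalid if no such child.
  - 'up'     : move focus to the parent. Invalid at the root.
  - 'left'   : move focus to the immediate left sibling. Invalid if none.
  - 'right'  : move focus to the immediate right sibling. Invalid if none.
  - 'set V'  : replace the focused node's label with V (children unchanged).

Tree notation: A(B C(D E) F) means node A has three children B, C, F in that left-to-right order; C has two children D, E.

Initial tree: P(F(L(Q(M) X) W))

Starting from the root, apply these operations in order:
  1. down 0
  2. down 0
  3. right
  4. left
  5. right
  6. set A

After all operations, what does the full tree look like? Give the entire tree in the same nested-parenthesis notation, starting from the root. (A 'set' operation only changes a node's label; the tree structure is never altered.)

Step 1 (down 0): focus=F path=0 depth=1 children=['L', 'W'] left=[] right=[] parent=P
Step 2 (down 0): focus=L path=0/0 depth=2 children=['Q', 'X'] left=[] right=['W'] parent=F
Step 3 (right): focus=W path=0/1 depth=2 children=[] left=['L'] right=[] parent=F
Step 4 (left): focus=L path=0/0 depth=2 children=['Q', 'X'] left=[] right=['W'] parent=F
Step 5 (right): focus=W path=0/1 depth=2 children=[] left=['L'] right=[] parent=F
Step 6 (set A): focus=A path=0/1 depth=2 children=[] left=['L'] right=[] parent=F

Answer: P(F(L(Q(M) X) A))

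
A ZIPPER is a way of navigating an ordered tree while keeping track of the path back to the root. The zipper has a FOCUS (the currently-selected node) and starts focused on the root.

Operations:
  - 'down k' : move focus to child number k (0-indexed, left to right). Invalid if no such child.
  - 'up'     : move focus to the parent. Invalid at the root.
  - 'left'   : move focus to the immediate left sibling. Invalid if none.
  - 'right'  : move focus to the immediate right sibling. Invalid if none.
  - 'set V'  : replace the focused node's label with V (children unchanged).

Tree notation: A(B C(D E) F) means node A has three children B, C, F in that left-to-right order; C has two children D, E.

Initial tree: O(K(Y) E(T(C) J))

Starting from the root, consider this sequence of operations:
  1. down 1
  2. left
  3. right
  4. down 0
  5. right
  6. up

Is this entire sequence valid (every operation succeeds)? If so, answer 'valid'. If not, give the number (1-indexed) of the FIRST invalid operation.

Answer: valid

Derivation:
Step 1 (down 1): focus=E path=1 depth=1 children=['T', 'J'] left=['K'] right=[] parent=O
Step 2 (left): focus=K path=0 depth=1 children=['Y'] left=[] right=['E'] parent=O
Step 3 (right): focus=E path=1 depth=1 children=['T', 'J'] left=['K'] right=[] parent=O
Step 4 (down 0): focus=T path=1/0 depth=2 children=['C'] left=[] right=['J'] parent=E
Step 5 (right): focus=J path=1/1 depth=2 children=[] left=['T'] right=[] parent=E
Step 6 (up): focus=E path=1 depth=1 children=['T', 'J'] left=['K'] right=[] parent=O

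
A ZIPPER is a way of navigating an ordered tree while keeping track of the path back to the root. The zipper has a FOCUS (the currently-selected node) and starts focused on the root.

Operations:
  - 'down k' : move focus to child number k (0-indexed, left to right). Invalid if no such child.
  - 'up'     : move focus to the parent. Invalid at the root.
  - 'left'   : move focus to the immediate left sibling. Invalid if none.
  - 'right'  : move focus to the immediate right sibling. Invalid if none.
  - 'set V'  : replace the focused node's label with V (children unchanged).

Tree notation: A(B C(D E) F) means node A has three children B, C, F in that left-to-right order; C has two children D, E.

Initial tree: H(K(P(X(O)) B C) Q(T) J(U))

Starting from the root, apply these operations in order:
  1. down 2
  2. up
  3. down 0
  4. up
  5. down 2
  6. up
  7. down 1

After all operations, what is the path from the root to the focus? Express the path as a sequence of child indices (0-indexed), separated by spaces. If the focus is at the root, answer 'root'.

Step 1 (down 2): focus=J path=2 depth=1 children=['U'] left=['K', 'Q'] right=[] parent=H
Step 2 (up): focus=H path=root depth=0 children=['K', 'Q', 'J'] (at root)
Step 3 (down 0): focus=K path=0 depth=1 children=['P', 'B', 'C'] left=[] right=['Q', 'J'] parent=H
Step 4 (up): focus=H path=root depth=0 children=['K', 'Q', 'J'] (at root)
Step 5 (down 2): focus=J path=2 depth=1 children=['U'] left=['K', 'Q'] right=[] parent=H
Step 6 (up): focus=H path=root depth=0 children=['K', 'Q', 'J'] (at root)
Step 7 (down 1): focus=Q path=1 depth=1 children=['T'] left=['K'] right=['J'] parent=H

Answer: 1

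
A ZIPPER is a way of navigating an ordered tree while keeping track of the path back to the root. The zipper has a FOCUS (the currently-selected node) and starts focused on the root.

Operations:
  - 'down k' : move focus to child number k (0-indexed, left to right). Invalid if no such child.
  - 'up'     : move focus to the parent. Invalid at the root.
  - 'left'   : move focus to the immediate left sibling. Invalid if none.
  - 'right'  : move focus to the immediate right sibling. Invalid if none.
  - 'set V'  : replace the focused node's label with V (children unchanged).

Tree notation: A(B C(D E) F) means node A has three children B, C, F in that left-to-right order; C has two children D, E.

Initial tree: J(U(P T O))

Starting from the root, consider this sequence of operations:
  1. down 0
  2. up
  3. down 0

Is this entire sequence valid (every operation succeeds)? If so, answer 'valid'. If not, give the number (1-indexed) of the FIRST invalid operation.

Step 1 (down 0): focus=U path=0 depth=1 children=['P', 'T', 'O'] left=[] right=[] parent=J
Step 2 (up): focus=J path=root depth=0 children=['U'] (at root)
Step 3 (down 0): focus=U path=0 depth=1 children=['P', 'T', 'O'] left=[] right=[] parent=J

Answer: valid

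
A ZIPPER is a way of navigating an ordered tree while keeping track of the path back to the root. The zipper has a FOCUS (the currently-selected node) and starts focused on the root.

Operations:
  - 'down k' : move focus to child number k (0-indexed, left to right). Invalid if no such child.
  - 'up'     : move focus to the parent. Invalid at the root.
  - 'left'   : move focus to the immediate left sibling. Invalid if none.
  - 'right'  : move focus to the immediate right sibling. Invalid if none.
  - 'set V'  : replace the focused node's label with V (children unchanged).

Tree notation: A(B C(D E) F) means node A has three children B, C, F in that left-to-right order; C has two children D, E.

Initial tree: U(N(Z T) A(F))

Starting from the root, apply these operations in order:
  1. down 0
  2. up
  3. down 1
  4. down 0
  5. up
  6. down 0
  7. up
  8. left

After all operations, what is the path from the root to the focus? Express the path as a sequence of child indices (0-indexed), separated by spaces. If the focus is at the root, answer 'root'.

Answer: 0

Derivation:
Step 1 (down 0): focus=N path=0 depth=1 children=['Z', 'T'] left=[] right=['A'] parent=U
Step 2 (up): focus=U path=root depth=0 children=['N', 'A'] (at root)
Step 3 (down 1): focus=A path=1 depth=1 children=['F'] left=['N'] right=[] parent=U
Step 4 (down 0): focus=F path=1/0 depth=2 children=[] left=[] right=[] parent=A
Step 5 (up): focus=A path=1 depth=1 children=['F'] left=['N'] right=[] parent=U
Step 6 (down 0): focus=F path=1/0 depth=2 children=[] left=[] right=[] parent=A
Step 7 (up): focus=A path=1 depth=1 children=['F'] left=['N'] right=[] parent=U
Step 8 (left): focus=N path=0 depth=1 children=['Z', 'T'] left=[] right=['A'] parent=U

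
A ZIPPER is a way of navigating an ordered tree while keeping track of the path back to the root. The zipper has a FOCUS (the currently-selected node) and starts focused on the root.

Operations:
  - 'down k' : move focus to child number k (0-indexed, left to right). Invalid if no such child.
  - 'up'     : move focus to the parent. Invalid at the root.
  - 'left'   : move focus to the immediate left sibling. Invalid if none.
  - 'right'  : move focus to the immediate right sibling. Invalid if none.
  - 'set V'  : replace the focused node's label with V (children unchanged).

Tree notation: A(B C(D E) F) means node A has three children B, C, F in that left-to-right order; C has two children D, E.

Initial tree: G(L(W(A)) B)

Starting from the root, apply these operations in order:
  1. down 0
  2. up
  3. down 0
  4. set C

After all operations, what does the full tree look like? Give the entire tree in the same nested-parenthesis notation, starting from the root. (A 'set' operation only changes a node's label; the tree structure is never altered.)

Step 1 (down 0): focus=L path=0 depth=1 children=['W'] left=[] right=['B'] parent=G
Step 2 (up): focus=G path=root depth=0 children=['L', 'B'] (at root)
Step 3 (down 0): focus=L path=0 depth=1 children=['W'] left=[] right=['B'] parent=G
Step 4 (set C): focus=C path=0 depth=1 children=['W'] left=[] right=['B'] parent=G

Answer: G(C(W(A)) B)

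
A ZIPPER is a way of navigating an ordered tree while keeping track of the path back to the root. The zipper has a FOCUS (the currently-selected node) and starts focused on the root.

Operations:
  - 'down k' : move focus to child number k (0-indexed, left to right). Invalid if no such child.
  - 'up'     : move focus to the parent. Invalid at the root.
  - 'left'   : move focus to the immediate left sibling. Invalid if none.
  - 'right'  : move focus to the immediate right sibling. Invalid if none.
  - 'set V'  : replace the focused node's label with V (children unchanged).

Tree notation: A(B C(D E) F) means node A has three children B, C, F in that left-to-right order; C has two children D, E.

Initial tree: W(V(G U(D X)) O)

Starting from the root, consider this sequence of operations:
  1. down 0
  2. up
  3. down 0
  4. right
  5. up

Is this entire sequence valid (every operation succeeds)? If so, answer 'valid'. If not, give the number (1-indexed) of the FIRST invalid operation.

Step 1 (down 0): focus=V path=0 depth=1 children=['G', 'U'] left=[] right=['O'] parent=W
Step 2 (up): focus=W path=root depth=0 children=['V', 'O'] (at root)
Step 3 (down 0): focus=V path=0 depth=1 children=['G', 'U'] left=[] right=['O'] parent=W
Step 4 (right): focus=O path=1 depth=1 children=[] left=['V'] right=[] parent=W
Step 5 (up): focus=W path=root depth=0 children=['V', 'O'] (at root)

Answer: valid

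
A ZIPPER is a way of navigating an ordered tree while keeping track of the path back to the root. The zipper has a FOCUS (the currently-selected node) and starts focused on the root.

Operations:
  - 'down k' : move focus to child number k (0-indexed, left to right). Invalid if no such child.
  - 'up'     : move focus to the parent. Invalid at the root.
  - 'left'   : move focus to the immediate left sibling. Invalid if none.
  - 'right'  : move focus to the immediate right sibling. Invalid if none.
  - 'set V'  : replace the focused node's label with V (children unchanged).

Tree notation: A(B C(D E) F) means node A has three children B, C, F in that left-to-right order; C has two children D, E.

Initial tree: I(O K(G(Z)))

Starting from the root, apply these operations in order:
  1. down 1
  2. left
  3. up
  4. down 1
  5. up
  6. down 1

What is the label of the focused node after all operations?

Step 1 (down 1): focus=K path=1 depth=1 children=['G'] left=['O'] right=[] parent=I
Step 2 (left): focus=O path=0 depth=1 children=[] left=[] right=['K'] parent=I
Step 3 (up): focus=I path=root depth=0 children=['O', 'K'] (at root)
Step 4 (down 1): focus=K path=1 depth=1 children=['G'] left=['O'] right=[] parent=I
Step 5 (up): focus=I path=root depth=0 children=['O', 'K'] (at root)
Step 6 (down 1): focus=K path=1 depth=1 children=['G'] left=['O'] right=[] parent=I

Answer: K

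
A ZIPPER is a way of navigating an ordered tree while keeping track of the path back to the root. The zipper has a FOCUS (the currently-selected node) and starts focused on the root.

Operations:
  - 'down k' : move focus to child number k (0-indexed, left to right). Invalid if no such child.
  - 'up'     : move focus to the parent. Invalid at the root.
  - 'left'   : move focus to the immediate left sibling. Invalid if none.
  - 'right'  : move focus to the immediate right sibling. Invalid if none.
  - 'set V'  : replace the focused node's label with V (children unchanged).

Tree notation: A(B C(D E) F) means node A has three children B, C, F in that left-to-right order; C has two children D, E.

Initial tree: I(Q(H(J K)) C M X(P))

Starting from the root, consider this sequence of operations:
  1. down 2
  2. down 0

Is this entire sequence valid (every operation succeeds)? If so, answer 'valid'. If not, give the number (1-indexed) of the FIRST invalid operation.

Step 1 (down 2): focus=M path=2 depth=1 children=[] left=['Q', 'C'] right=['X'] parent=I
Step 2 (down 0): INVALID

Answer: 2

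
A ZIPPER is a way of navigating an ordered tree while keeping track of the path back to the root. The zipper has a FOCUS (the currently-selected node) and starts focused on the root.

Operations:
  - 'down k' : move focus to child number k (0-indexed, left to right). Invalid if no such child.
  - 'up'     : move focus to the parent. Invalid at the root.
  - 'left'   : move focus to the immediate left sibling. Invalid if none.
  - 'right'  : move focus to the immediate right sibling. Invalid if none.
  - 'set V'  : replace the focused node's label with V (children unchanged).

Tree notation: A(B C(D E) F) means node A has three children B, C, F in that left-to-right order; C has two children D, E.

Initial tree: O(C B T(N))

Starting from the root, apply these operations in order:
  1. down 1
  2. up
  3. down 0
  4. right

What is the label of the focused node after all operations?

Answer: B

Derivation:
Step 1 (down 1): focus=B path=1 depth=1 children=[] left=['C'] right=['T'] parent=O
Step 2 (up): focus=O path=root depth=0 children=['C', 'B', 'T'] (at root)
Step 3 (down 0): focus=C path=0 depth=1 children=[] left=[] right=['B', 'T'] parent=O
Step 4 (right): focus=B path=1 depth=1 children=[] left=['C'] right=['T'] parent=O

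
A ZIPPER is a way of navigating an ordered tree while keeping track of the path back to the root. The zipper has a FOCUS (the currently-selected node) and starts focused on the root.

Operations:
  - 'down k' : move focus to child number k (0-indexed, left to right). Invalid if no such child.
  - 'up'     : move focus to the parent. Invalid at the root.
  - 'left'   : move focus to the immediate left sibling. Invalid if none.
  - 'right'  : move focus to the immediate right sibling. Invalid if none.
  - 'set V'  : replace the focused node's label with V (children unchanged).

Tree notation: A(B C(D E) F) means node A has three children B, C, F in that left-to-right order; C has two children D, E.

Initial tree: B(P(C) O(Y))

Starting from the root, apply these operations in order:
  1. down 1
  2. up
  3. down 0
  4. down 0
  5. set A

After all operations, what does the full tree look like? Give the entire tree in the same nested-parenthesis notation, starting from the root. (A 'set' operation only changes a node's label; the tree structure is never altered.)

Step 1 (down 1): focus=O path=1 depth=1 children=['Y'] left=['P'] right=[] parent=B
Step 2 (up): focus=B path=root depth=0 children=['P', 'O'] (at root)
Step 3 (down 0): focus=P path=0 depth=1 children=['C'] left=[] right=['O'] parent=B
Step 4 (down 0): focus=C path=0/0 depth=2 children=[] left=[] right=[] parent=P
Step 5 (set A): focus=A path=0/0 depth=2 children=[] left=[] right=[] parent=P

Answer: B(P(A) O(Y))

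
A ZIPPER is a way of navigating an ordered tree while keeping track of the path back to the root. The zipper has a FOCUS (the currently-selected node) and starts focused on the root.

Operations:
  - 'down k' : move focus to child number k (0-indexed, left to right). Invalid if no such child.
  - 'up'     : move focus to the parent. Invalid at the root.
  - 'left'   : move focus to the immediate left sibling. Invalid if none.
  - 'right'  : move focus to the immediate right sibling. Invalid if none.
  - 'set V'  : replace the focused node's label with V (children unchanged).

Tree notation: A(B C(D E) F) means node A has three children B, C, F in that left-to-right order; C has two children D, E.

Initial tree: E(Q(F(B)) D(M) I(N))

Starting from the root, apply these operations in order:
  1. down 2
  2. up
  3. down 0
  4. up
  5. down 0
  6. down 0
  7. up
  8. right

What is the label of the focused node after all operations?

Step 1 (down 2): focus=I path=2 depth=1 children=['N'] left=['Q', 'D'] right=[] parent=E
Step 2 (up): focus=E path=root depth=0 children=['Q', 'D', 'I'] (at root)
Step 3 (down 0): focus=Q path=0 depth=1 children=['F'] left=[] right=['D', 'I'] parent=E
Step 4 (up): focus=E path=root depth=0 children=['Q', 'D', 'I'] (at root)
Step 5 (down 0): focus=Q path=0 depth=1 children=['F'] left=[] right=['D', 'I'] parent=E
Step 6 (down 0): focus=F path=0/0 depth=2 children=['B'] left=[] right=[] parent=Q
Step 7 (up): focus=Q path=0 depth=1 children=['F'] left=[] right=['D', 'I'] parent=E
Step 8 (right): focus=D path=1 depth=1 children=['M'] left=['Q'] right=['I'] parent=E

Answer: D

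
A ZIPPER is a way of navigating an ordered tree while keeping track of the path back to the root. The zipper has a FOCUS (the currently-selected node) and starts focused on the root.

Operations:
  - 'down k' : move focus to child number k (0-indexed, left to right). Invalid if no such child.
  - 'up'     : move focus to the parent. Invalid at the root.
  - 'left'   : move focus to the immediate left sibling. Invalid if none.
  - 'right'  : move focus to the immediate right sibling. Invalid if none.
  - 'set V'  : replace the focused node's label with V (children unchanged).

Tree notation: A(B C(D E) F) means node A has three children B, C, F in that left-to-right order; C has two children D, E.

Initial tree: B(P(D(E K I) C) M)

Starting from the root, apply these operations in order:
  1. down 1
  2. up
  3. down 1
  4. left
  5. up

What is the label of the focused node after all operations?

Step 1 (down 1): focus=M path=1 depth=1 children=[] left=['P'] right=[] parent=B
Step 2 (up): focus=B path=root depth=0 children=['P', 'M'] (at root)
Step 3 (down 1): focus=M path=1 depth=1 children=[] left=['P'] right=[] parent=B
Step 4 (left): focus=P path=0 depth=1 children=['D', 'C'] left=[] right=['M'] parent=B
Step 5 (up): focus=B path=root depth=0 children=['P', 'M'] (at root)

Answer: B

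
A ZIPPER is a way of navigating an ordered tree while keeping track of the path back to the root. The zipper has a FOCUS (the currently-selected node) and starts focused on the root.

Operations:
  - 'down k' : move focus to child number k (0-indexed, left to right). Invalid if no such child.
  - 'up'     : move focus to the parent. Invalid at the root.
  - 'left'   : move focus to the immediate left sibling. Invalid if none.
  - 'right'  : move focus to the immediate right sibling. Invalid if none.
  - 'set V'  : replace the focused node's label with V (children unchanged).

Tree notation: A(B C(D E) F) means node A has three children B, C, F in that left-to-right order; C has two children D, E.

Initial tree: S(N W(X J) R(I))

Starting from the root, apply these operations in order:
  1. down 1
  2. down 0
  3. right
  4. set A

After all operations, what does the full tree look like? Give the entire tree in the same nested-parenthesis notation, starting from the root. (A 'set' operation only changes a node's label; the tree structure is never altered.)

Step 1 (down 1): focus=W path=1 depth=1 children=['X', 'J'] left=['N'] right=['R'] parent=S
Step 2 (down 0): focus=X path=1/0 depth=2 children=[] left=[] right=['J'] parent=W
Step 3 (right): focus=J path=1/1 depth=2 children=[] left=['X'] right=[] parent=W
Step 4 (set A): focus=A path=1/1 depth=2 children=[] left=['X'] right=[] parent=W

Answer: S(N W(X A) R(I))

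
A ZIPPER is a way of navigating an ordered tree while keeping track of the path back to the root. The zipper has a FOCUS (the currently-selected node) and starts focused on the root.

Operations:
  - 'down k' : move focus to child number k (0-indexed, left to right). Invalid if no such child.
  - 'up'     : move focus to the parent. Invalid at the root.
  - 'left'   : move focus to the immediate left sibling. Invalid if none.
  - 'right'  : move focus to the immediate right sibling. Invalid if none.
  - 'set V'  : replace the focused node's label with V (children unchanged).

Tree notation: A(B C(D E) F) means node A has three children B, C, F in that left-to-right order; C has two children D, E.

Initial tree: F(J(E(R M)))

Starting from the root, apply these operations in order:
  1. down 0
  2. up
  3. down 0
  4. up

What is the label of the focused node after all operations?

Step 1 (down 0): focus=J path=0 depth=1 children=['E'] left=[] right=[] parent=F
Step 2 (up): focus=F path=root depth=0 children=['J'] (at root)
Step 3 (down 0): focus=J path=0 depth=1 children=['E'] left=[] right=[] parent=F
Step 4 (up): focus=F path=root depth=0 children=['J'] (at root)

Answer: F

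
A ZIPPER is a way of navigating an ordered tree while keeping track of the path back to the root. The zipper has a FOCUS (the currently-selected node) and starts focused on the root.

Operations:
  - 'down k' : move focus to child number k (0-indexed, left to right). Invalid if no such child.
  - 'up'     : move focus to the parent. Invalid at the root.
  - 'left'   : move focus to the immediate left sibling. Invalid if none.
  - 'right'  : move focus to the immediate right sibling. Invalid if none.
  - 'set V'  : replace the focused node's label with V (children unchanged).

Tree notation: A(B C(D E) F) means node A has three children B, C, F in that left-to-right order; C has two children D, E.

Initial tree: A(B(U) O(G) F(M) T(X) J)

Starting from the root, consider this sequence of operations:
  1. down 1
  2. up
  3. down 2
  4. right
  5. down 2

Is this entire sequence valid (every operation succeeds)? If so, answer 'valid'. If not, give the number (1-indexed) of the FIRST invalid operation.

Answer: 5

Derivation:
Step 1 (down 1): focus=O path=1 depth=1 children=['G'] left=['B'] right=['F', 'T', 'J'] parent=A
Step 2 (up): focus=A path=root depth=0 children=['B', 'O', 'F', 'T', 'J'] (at root)
Step 3 (down 2): focus=F path=2 depth=1 children=['M'] left=['B', 'O'] right=['T', 'J'] parent=A
Step 4 (right): focus=T path=3 depth=1 children=['X'] left=['B', 'O', 'F'] right=['J'] parent=A
Step 5 (down 2): INVALID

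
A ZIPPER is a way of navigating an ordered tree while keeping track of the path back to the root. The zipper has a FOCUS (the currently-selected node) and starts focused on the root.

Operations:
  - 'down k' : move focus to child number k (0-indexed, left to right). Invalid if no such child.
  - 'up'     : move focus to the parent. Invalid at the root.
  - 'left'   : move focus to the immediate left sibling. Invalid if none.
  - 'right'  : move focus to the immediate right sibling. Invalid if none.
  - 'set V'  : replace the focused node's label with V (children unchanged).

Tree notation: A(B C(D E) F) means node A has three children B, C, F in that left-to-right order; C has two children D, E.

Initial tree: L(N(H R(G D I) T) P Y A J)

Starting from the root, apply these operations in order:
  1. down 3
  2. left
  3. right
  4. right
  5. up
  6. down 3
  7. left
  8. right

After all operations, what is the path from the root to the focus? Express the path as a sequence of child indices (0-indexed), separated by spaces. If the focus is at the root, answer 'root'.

Answer: 3

Derivation:
Step 1 (down 3): focus=A path=3 depth=1 children=[] left=['N', 'P', 'Y'] right=['J'] parent=L
Step 2 (left): focus=Y path=2 depth=1 children=[] left=['N', 'P'] right=['A', 'J'] parent=L
Step 3 (right): focus=A path=3 depth=1 children=[] left=['N', 'P', 'Y'] right=['J'] parent=L
Step 4 (right): focus=J path=4 depth=1 children=[] left=['N', 'P', 'Y', 'A'] right=[] parent=L
Step 5 (up): focus=L path=root depth=0 children=['N', 'P', 'Y', 'A', 'J'] (at root)
Step 6 (down 3): focus=A path=3 depth=1 children=[] left=['N', 'P', 'Y'] right=['J'] parent=L
Step 7 (left): focus=Y path=2 depth=1 children=[] left=['N', 'P'] right=['A', 'J'] parent=L
Step 8 (right): focus=A path=3 depth=1 children=[] left=['N', 'P', 'Y'] right=['J'] parent=L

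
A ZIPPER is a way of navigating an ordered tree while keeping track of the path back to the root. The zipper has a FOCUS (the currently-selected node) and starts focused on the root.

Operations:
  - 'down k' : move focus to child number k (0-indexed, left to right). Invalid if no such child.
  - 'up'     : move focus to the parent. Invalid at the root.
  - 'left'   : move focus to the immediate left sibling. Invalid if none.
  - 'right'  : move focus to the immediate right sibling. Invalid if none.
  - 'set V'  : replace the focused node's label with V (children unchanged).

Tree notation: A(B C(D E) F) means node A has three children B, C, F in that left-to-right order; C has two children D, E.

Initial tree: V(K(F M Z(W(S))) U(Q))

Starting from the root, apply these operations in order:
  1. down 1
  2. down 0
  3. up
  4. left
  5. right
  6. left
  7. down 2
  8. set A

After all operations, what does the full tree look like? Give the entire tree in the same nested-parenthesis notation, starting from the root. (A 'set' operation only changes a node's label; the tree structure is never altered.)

Step 1 (down 1): focus=U path=1 depth=1 children=['Q'] left=['K'] right=[] parent=V
Step 2 (down 0): focus=Q path=1/0 depth=2 children=[] left=[] right=[] parent=U
Step 3 (up): focus=U path=1 depth=1 children=['Q'] left=['K'] right=[] parent=V
Step 4 (left): focus=K path=0 depth=1 children=['F', 'M', 'Z'] left=[] right=['U'] parent=V
Step 5 (right): focus=U path=1 depth=1 children=['Q'] left=['K'] right=[] parent=V
Step 6 (left): focus=K path=0 depth=1 children=['F', 'M', 'Z'] left=[] right=['U'] parent=V
Step 7 (down 2): focus=Z path=0/2 depth=2 children=['W'] left=['F', 'M'] right=[] parent=K
Step 8 (set A): focus=A path=0/2 depth=2 children=['W'] left=['F', 'M'] right=[] parent=K

Answer: V(K(F M A(W(S))) U(Q))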